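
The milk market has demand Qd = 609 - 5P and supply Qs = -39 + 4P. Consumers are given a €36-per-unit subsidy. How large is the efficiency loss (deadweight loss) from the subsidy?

Deadweight loss = €1440

Pre-subsidy: 609 - 5P = -39 + 4P gives P* = 72, Q* = 249.
With the rebate, buyers effectively pay Pb = Ps − 36, where Ps is the price sellers receive.
Demand in terms of Ps becomes Qd = 609 − 5(Ps − 36) = 789 - 5Ps. Setting this equal to supply: 789 - 5Ps = -39 + 4Ps, so Ps = 92.
Buyers pay Pb = 92 − 36 = 56; Q' = -39 + 4·92 = 329.
The subsidy expands output by 329 − 249 = 80 past the efficient level; on those units the gap between marginal cost and willingness to pay runs from 0 up to 36.
DWL = ½ × 36 × 80 = 1440.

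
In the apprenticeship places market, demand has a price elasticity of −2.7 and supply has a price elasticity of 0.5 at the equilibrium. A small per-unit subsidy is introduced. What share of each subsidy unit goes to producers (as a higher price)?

For a small subsidy around the equilibrium, the benefit split depends on the relative slopes, which at a point are proportional to the elasticities.
Buyer share = εs/(εs + |εd|) = 0.5/(0.5 + 2.7) = 0.15625; seller share = |εd|/(εs + |εd|) = 0.84375.
So producers capture 0.84375 of the subsidy.

Producer share = 0.84375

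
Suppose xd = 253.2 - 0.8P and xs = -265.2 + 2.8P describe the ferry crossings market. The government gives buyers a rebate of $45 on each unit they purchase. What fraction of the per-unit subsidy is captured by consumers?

Pre-subsidy: 253.2 - 0.8P = -265.2 + 2.8P gives P* = 144, x* = 138.
With the rebate, buyers effectively pay Pb = Ps − 45, where Ps is the price sellers receive.
Demand in terms of Ps becomes xd = 253.2 − 0.8(Ps − 45) = 289.2 - 0.8Ps. Setting this equal to supply: 289.2 - 0.8Ps = -265.2 + 2.8Ps, so Ps = 154.
Buyers pay Pb = 154 − 45 = 109; x' = -265.2 + 2.8·154 = 166.
Buyers' price falls by P* − Pb = 144 − 109 = 35; sellers' price rises by Ps − P* = 154 − 144 = 10.
So consumers capture 35/45 = 7/9 of each unit of subsidy.

Consumer share = 7/9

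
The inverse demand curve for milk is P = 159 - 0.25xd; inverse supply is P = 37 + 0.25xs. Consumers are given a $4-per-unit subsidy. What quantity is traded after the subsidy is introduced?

Pre-subsidy: 159 - 0.25x = 37 + 0.25x gives x* = 244 and P* = 98.
With the rebate, buyers effectively pay Pb = Ps − 4, where Ps is the price sellers receive.
On the curves, Pb = 159 - 0.25x and Ps = 37 + 0.25x; the wedge Ps − Pb = 4 gives 37 + 0.25x − (159 - 0.25x) = 4, so x' = 252.
Then Pb = 159 − 0.25·252 = 96 and Ps = 37 + 0.25·252 = 100.

x' = 252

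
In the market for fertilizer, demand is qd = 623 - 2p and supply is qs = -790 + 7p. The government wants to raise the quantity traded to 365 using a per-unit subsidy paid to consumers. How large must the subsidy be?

Required subsidy s = 36 per unit

At q = 365, invert demand for the buyer price: pb = (623 − 365)/2 = 129; invert supply for the seller price: ps = (365 − (-790))/7 = 165.
The subsidy must fill the gap: s = ps − pb = 165 − 129 = 36.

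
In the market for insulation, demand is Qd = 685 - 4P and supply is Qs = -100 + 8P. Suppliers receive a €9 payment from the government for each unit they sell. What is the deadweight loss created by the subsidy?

Pre-subsidy: 685 - 4P = -100 + 8P gives P* = 785/12, Q* = 1270/3.
With the subsidy, sellers receive Ps = Pb + 9 for each unit, where Pb is the price buyers pay.
Supply in terms of Pb becomes Qs = -100 + 8(Pb + 9) = -28 + 8Pb. Setting this equal to demand: 685 - 4Pb = -28 + 8Pb, so Pb = 713/12.
Sellers receive Ps = 713/12 + 9 = 821/12; Q' = 685 − 4·(713/12) = 1342/3.
The subsidy expands output by 1342/3 − 1270/3 = 24 past the efficient level; on those units the gap between marginal cost and willingness to pay runs from 0 up to 9.
DWL = ½ × 9 × 24 = 108.

Deadweight loss = €108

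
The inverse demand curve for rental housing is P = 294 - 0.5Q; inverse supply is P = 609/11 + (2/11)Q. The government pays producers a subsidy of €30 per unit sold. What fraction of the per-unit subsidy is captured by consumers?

Pre-subsidy: 294 - 0.5Q = 609/11 + (2/11)Q gives Q* = 350 and P* = 119.
With the subsidy, sellers receive Ps = Pb + 30 for each unit, where Pb is the price buyers pay.
On the curves, Pb = 294 - 0.5Q and Ps = 609/11 + (2/11)Q; the wedge Ps − Pb = 30 gives 609/11 + (2/11)Q − (294 - 0.5Q) = 30, so Q' = 394.
Then Pb = 294 − 0.5·394 = 97 and Ps = 609/11 + (2/11)·394 = 127.
Buyers' price falls by P* − Pb = 119 − 97 = 22; sellers' price rises by Ps − P* = 127 − 119 = 8.
So consumers capture 22/30 = 11/15 of each unit of subsidy.

Consumer share = 11/15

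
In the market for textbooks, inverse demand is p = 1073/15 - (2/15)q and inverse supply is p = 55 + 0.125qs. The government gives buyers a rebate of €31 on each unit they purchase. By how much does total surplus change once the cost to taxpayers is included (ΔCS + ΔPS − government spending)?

Net change in total surplus = -€1860

Pre-subsidy: 1073/15 - (2/15)q = 55 + 0.125q gives q* = 64 and p* = 63.
With the rebate, buyers effectively pay pb = ps − 31, where ps is the price sellers receive.
On the curves, pb = 1073/15 - (2/15)q and ps = 55 + 0.125q; the wedge ps − pb = 31 gives 55 + 0.125q − (1073/15 - (2/15)q) = 31, so q' = 184.
Then pb = 1073/15 − (2/15)·184 = 47 and ps = 55 + 0.125·184 = 78.
ΔCS = ½(64 + 184)(63 − 47) = 1984; ΔPS = ½(64 + 184)(78 − 63) = 1860.
Government spending = 31 × 184 = 5704.
Net change = 1984 + 1860 − 5704 = -1860. The loss equals the DWL triangle ½·31·120.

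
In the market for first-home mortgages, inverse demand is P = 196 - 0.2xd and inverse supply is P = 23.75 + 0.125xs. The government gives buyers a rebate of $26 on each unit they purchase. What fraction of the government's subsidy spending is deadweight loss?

DWL / government spending = 4/61

Pre-subsidy: 196 - 0.2x = 23.75 + 0.125x gives x* = 530 and P* = 90.
With the rebate, buyers effectively pay Pb = Ps − 26, where Ps is the price sellers receive.
On the curves, Pb = 196 - 0.2x and Ps = 23.75 + 0.125x; the wedge Ps − Pb = 26 gives 23.75 + 0.125x − (196 - 0.2x) = 26, so x' = 610.
Then Pb = 196 − 0.2·610 = 74 and Ps = 23.75 + 0.125·610 = 100.
ΔCS = ½(530 + 610)(90 − 74) = 9120; ΔPS = ½(530 + 610)(100 − 90) = 5700.
Government spending = 26 × 610 = 15860.
DWL = ½ × 26 × (610 − 530) = 1040; fraction = 1040 / 15860 = 4/61.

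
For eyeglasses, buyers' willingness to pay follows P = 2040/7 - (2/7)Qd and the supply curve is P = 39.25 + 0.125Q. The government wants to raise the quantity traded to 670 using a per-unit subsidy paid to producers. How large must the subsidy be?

At Q = 670, from the demand curve buyers pay Pb = 2040/7 − (2/7)·670 = 100; from the supply curve sellers need Ps = 39.25 + 0.125·670 = 123.
The subsidy must fill the gap: s = Ps − Pb = 123 − 100 = 23.

Required subsidy s = 23 per unit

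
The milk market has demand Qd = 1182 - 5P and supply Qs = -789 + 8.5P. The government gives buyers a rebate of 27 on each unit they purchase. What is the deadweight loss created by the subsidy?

Pre-subsidy: 1182 - 5P = -789 + 8.5P gives P* = 146, Q* = 452.
With the rebate, buyers effectively pay Pb = Ps − 27, where Ps is the price sellers receive.
Demand in terms of Ps becomes Qd = 1182 − 5(Ps − 27) = 1317 - 5Ps. Setting this equal to supply: 1317 - 5Ps = -789 + 8.5Ps, so Ps = 156.
Buyers pay Pb = 156 − 27 = 129; Q' = -789 + 8.5·156 = 537.
The subsidy expands output by 537 − 452 = 85 past the efficient level; on those units the gap between marginal cost and willingness to pay runs from 0 up to 27.
DWL = ½ × 27 × 85 = 1147.5.

Deadweight loss = 1147.5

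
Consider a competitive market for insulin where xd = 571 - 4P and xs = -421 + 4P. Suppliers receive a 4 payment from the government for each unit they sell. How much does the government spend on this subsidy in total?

Government cost = 332

Pre-subsidy: 571 - 4P = -421 + 4P gives P* = 124, x* = 75.
With the subsidy, sellers receive Ps = Pb + 4 for each unit, where Pb is the price buyers pay.
Supply in terms of Pb becomes xs = -421 + 4(Pb + 4) = -405 + 4Pb. Setting this equal to demand: 571 - 4Pb = -405 + 4Pb, so Pb = 122.
Sellers receive Ps = 122 + 4 = 126; x' = 571 − 4·122 = 83.
Government outlay = subsidy × quantity = 4 × 83 = 332.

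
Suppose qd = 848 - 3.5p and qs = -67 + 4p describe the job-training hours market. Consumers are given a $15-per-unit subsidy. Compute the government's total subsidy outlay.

Pre-subsidy: 848 - 3.5p = -67 + 4p gives p* = 122, q* = 421.
With the rebate, buyers effectively pay pb = ps − 15, where ps is the price sellers receive.
Demand in terms of ps becomes qd = 848 − 3.5(ps − 15) = 900.5 - 3.5ps. Setting this equal to supply: 900.5 - 3.5ps = -67 + 4ps, so ps = 129.
Buyers pay pb = 129 − 15 = 114; q' = -67 + 4·129 = 449.
Government outlay = subsidy × quantity = 15 × 449 = 6735.

Government cost = $6735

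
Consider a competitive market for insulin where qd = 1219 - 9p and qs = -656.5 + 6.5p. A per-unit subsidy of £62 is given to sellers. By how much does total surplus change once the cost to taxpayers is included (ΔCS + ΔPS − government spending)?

Pre-subsidy: 1219 - 9p = -656.5 + 6.5p gives p* = 121, q* = 130.
With the subsidy, sellers receive ps = pb + 62 for each unit, where pb is the price buyers pay.
Supply in terms of pb becomes qs = -656.5 + 6.5(pb + 62) = -253.5 + 6.5pb. Setting this equal to demand: 1219 - 9pb = -253.5 + 6.5pb, so pb = 95.
Sellers receive ps = 95 + 62 = 157; q' = 1219 − 9·95 = 364.
ΔCS = ½(130 + 364)(121 − 95) = 6422; ΔPS = ½(130 + 364)(157 − 121) = 8892.
Government spending = 62 × 364 = 22568.
Net change = 6422 + 8892 − 22568 = -7254. The loss equals the DWL triangle ½·62·234.

Net change in total surplus = -£7254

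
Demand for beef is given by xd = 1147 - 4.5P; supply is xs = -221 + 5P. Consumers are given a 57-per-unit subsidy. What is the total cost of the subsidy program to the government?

Government cost = 36138

Pre-subsidy: 1147 - 4.5P = -221 + 5P gives P* = 144, x* = 499.
With the rebate, buyers effectively pay Pb = Ps − 57, where Ps is the price sellers receive.
Demand in terms of Ps becomes xd = 1147 − 4.5(Ps − 57) = 1403.5 - 4.5Ps. Setting this equal to supply: 1403.5 - 4.5Ps = -221 + 5Ps, so Ps = 171.
Buyers pay Pb = 171 − 57 = 114; x' = -221 + 5·171 = 634.
Government outlay = subsidy × quantity = 57 × 634 = 36138.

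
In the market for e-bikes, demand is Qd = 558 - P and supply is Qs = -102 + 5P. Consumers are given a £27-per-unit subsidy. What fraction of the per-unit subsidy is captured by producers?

Pre-subsidy: 558 - P = -102 + 5P gives P* = 110, Q* = 448.
With the rebate, buyers effectively pay Pb = Ps − 27, where Ps is the price sellers receive.
Demand in terms of Ps becomes Qd = 558 − 1(Ps − 27) = 585 - Ps. Setting this equal to supply: 585 - Ps = -102 + 5Ps, so Ps = 114.5.
Buyers pay Pb = 114.5 − 27 = 87.5; Q' = -102 + 5·114.5 = 470.5.
Buyers' price falls by P* − Pb = 110 − 87.5 = 22.5; sellers' price rises by Ps − P* = 114.5 − 110 = 4.5.
So producers capture 4.5/27 = 1/6 of each unit of subsidy.

Producer share = 1/6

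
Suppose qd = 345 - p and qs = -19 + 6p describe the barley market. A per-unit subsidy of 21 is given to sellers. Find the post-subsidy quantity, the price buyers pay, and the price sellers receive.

q' = 311; buyers pay 34; sellers receive 55

Pre-subsidy: 345 - p = -19 + 6p gives p* = 52, q* = 293.
With the subsidy, sellers receive ps = pb + 21 for each unit, where pb is the price buyers pay.
Supply in terms of pb becomes qs = -19 + 6(pb + 21) = 107 + 6pb. Setting this equal to demand: 345 - pb = 107 + 6pb, so pb = 34.
Sellers receive ps = 34 + 21 = 55; q' = 345 − 1·34 = 311.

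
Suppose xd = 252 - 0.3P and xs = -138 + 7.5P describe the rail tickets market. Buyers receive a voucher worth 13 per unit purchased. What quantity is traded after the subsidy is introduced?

Pre-subsidy: 252 - 0.3P = -138 + 7.5P gives P* = 50, x* = 237.
With the rebate, buyers effectively pay Pb = Ps − 13, where Ps is the price sellers receive.
Demand in terms of Ps becomes xd = 252 − 0.3(Ps − 13) = 255.9 - 0.3Ps. Setting this equal to supply: 255.9 - 0.3Ps = -138 + 7.5Ps, so Ps = 50.5.
Buyers pay Pb = 50.5 − 13 = 37.5; x' = -138 + 7.5·50.5 = 240.75.

x' = 240.75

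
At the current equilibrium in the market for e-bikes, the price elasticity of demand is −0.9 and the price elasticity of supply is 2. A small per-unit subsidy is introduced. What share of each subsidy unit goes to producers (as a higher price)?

For a small subsidy around the equilibrium, the benefit split depends on the relative slopes, which at a point are proportional to the elasticities.
Buyer share = εs/(εs + |εd|) = 2/(2 + 0.9) = 20/29; seller share = |εd|/(εs + |εd|) = 9/29.
So producers capture 9/29 of the subsidy.

Producer share = 9/29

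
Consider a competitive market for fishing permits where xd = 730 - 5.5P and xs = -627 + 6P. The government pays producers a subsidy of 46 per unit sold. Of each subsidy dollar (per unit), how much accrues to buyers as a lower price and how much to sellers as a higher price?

Buyers gain 24 per unit; sellers gain 22 per unit

Pre-subsidy: 730 - 5.5P = -627 + 6P gives P* = 118, x* = 81.
With the subsidy, sellers receive Ps = Pb + 46 for each unit, where Pb is the price buyers pay.
Supply in terms of Pb becomes xs = -627 + 6(Pb + 46) = -351 + 6Pb. Setting this equal to demand: 730 - 5.5Pb = -351 + 6Pb, so Pb = 94.
Sellers receive Ps = 94 + 46 = 140; x' = 730 − 5.5·94 = 213.
Buyers' price falls by P* − Pb = 118 − 94 = 24; sellers' price rises by Ps − P* = 140 − 118 = 22.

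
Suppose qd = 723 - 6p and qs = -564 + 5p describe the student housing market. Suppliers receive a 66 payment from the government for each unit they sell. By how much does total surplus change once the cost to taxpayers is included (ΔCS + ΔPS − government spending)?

Pre-subsidy: 723 - 6p = -564 + 5p gives p* = 117, q* = 21.
With the subsidy, sellers receive ps = pb + 66 for each unit, where pb is the price buyers pay.
Supply in terms of pb becomes qs = -564 + 5(pb + 66) = -234 + 5pb. Setting this equal to demand: 723 - 6pb = -234 + 5pb, so pb = 87.
Sellers receive ps = 87 + 66 = 153; q' = 723 − 6·87 = 201.
ΔCS = ½(21 + 201)(117 − 87) = 3330; ΔPS = ½(21 + 201)(153 − 117) = 3996.
Government spending = 66 × 201 = 13266.
Net change = 3330 + 3996 − 13266 = -5940. The loss equals the DWL triangle ½·66·180.

Net change in total surplus = -5940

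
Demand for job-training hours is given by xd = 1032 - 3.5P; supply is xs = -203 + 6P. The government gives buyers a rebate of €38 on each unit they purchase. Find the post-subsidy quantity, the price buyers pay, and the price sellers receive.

Pre-subsidy: 1032 - 3.5P = -203 + 6P gives P* = 130, x* = 577.
With the rebate, buyers effectively pay Pb = Ps − 38, where Ps is the price sellers receive.
Demand in terms of Ps becomes xd = 1032 − 3.5(Ps − 38) = 1165 - 3.5Ps. Setting this equal to supply: 1165 - 3.5Ps = -203 + 6Ps, so Ps = 144.
Buyers pay Pb = 144 − 38 = 106; x' = -203 + 6·144 = 661.

x' = 661; buyers pay €106; sellers receive €144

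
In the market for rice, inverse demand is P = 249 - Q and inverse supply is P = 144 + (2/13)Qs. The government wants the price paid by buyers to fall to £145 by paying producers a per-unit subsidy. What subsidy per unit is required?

At a buyer price of 145, quantity demanded is 249 − 1·145 = 104.
Sellers supply 104 only when they receive Ps = 144 + (2/13)·104 = 160.
s = Ps − Pb = 160 − 145 = 15.

Required subsidy s = £15 per unit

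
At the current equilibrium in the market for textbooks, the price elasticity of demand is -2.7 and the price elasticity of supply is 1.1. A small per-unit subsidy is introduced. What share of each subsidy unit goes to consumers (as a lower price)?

For a small subsidy around the equilibrium, the benefit split depends on the relative slopes, which at a point are proportional to the elasticities.
Buyer share = εs/(εs + |εd|) = 1.1/(1.1 + 2.7) = 11/38; seller share = |εd|/(εs + |εd|) = 27/38.

Consumer share = 11/38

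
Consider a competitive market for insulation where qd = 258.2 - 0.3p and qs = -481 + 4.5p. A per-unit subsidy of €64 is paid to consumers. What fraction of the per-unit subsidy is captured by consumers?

Pre-subsidy: 258.2 - 0.3p = -481 + 4.5p gives p* = 154, q* = 212.
With the rebate, buyers effectively pay pb = ps − 64, where ps is the price sellers receive.
Demand in terms of ps becomes qd = 258.2 − 0.3(ps − 64) = 277.4 - 0.3ps. Setting this equal to supply: 277.4 - 0.3ps = -481 + 4.5ps, so ps = 158.
Buyers pay pb = 158 − 64 = 94; q' = -481 + 4.5·158 = 230.
Buyers' price falls by p* − pb = 154 − 94 = 60; sellers' price rises by ps − p* = 158 − 154 = 4.
So consumers capture 60/64 = 0.9375 of each unit of subsidy.

Consumer share = 0.9375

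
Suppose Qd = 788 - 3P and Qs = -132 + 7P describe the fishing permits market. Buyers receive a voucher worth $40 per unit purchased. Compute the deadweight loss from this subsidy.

Deadweight loss = $1680

Pre-subsidy: 788 - 3P = -132 + 7P gives P* = 92, Q* = 512.
With the rebate, buyers effectively pay Pb = Ps − 40, where Ps is the price sellers receive.
Demand in terms of Ps becomes Qd = 788 − 3(Ps − 40) = 908 - 3Ps. Setting this equal to supply: 908 - 3Ps = -132 + 7Ps, so Ps = 104.
Buyers pay Pb = 104 − 40 = 64; Q' = -132 + 7·104 = 596.
The subsidy expands output by 596 − 512 = 84 past the efficient level; on those units the gap between marginal cost and willingness to pay runs from 0 up to 40.
DWL = ½ × 40 × 84 = 1680.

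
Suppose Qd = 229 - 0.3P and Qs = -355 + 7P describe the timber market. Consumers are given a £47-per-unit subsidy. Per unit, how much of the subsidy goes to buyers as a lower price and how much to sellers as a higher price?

Buyers gain 3290/73 per unit; sellers gain 141/73 per unit

Pre-subsidy: 229 - 0.3P = -355 + 7P gives P* = 80, Q* = 205.
With the rebate, buyers effectively pay Pb = Ps − 47, where Ps is the price sellers receive.
Demand in terms of Ps becomes Qd = 229 − 0.3(Ps − 47) = 243.1 - 0.3Ps. Setting this equal to supply: 243.1 - 0.3Ps = -355 + 7Ps, so Ps = 5981/73.
Buyers pay Pb = 5981/73 − 47 = 2550/73; Q' = -355 + 7·(5981/73) = 15952/73.
Buyers' price falls by P* − Pb = 80 − 2550/73 = 3290/73; sellers' price rises by Ps − P* = 5981/73 − 80 = 141/73.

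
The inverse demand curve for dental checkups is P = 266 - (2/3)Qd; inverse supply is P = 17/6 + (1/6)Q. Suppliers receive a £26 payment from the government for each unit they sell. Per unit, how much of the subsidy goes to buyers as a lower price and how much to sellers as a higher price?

Buyers gain £20.8 per unit; sellers gain £5.2 per unit

Pre-subsidy: 266 - (2/3)Q = 17/6 + (1/6)Q gives Q* = 315.8 and P* = 832/15.
With the subsidy, sellers receive Ps = Pb + 26 for each unit, where Pb is the price buyers pay.
On the curves, Pb = 266 - (2/3)Q and Ps = 17/6 + (1/6)Q; the wedge Ps − Pb = 26 gives 17/6 + (1/6)Q − (266 - (2/3)Q) = 26, so Q' = 347.
Then Pb = 266 − (2/3)·347 = 104/3 and Ps = 17/6 + (1/6)·347 = 182/3.
Buyers' price falls by P* − Pb = 832/15 − 104/3 = 20.8; sellers' price rises by Ps − P* = 182/3 − 832/15 = 5.2.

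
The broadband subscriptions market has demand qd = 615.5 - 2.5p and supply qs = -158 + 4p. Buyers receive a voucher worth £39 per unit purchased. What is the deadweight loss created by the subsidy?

Deadweight loss = £1170

Pre-subsidy: 615.5 - 2.5p = -158 + 4p gives p* = 119, q* = 318.
With the rebate, buyers effectively pay pb = ps − 39, where ps is the price sellers receive.
Demand in terms of ps becomes qd = 615.5 − 2.5(ps − 39) = 713 - 2.5ps. Setting this equal to supply: 713 - 2.5ps = -158 + 4ps, so ps = 134.
Buyers pay pb = 134 − 39 = 95; q' = -158 + 4·134 = 378.
The subsidy expands output by 378 − 318 = 60 past the efficient level; on those units the gap between marginal cost and willingness to pay runs from 0 up to 39.
DWL = ½ × 39 × 60 = 1170.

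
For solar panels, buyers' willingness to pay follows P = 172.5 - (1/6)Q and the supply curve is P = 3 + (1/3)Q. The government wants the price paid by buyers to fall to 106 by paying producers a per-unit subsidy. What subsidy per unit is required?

Required subsidy s = 30 per unit

At a buyer price of 106, quantity demanded is 1035 − 6·106 = 399.
Sellers supply 399 only when they receive Ps = 3 + (1/3)·399 = 136.
s = Ps − Pb = 136 − 106 = 30.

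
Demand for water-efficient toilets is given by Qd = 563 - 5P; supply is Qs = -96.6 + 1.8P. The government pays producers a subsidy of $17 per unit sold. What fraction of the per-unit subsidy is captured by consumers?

Consumer share = 9/34

Pre-subsidy: 563 - 5P = -96.6 + 1.8P gives P* = 97, Q* = 78.
With the subsidy, sellers receive Ps = Pb + 17 for each unit, where Pb is the price buyers pay.
Supply in terms of Pb becomes Qs = -96.6 + 1.8(Pb + 17) = -66 + 1.8Pb. Setting this equal to demand: 563 - 5Pb = -66 + 1.8Pb, so Pb = 92.5.
Sellers receive Ps = 92.5 + 17 = 109.5; Q' = 563 − 5·92.5 = 100.5.
Buyers' price falls by P* − Pb = 97 − 92.5 = 4.5; sellers' price rises by Ps − P* = 109.5 − 97 = 12.5.
So consumers capture 4.5/17 = 9/34 of each unit of subsidy.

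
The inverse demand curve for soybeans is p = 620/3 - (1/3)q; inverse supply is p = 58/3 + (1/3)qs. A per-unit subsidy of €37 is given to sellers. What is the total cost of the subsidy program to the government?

Pre-subsidy: 620/3 - (1/3)q = 58/3 + (1/3)q gives q* = 281 and p* = 113.
With the subsidy, sellers receive ps = pb + 37 for each unit, where pb is the price buyers pay.
On the curves, pb = 620/3 - (1/3)q and ps = 58/3 + (1/3)q; the wedge ps − pb = 37 gives 58/3 + (1/3)q − (620/3 - (1/3)q) = 37, so q' = 336.5.
Then pb = 620/3 − (1/3)·336.5 = 94.5 and ps = 58/3 + (1/3)·336.5 = 131.5.
Government outlay = subsidy × quantity = 37 × 336.5 = 12450.5.

Government cost = €12450.5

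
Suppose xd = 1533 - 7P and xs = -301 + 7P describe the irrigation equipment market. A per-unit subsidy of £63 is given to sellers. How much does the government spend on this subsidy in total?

Government cost = £52699.5

Pre-subsidy: 1533 - 7P = -301 + 7P gives P* = 131, x* = 616.
With the subsidy, sellers receive Ps = Pb + 63 for each unit, where Pb is the price buyers pay.
Supply in terms of Pb becomes xs = -301 + 7(Pb + 63) = 140 + 7Pb. Setting this equal to demand: 1533 - 7Pb = 140 + 7Pb, so Pb = 99.5.
Sellers receive Ps = 99.5 + 63 = 162.5; x' = 1533 − 7·99.5 = 836.5.
Government outlay = subsidy × quantity = 63 × 836.5 = 52699.5.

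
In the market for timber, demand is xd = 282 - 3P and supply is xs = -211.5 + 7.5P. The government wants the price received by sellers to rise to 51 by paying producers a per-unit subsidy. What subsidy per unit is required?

At a seller price of 51, quantity supplied is -211.5 + 7.5·51 = 171.
Buyers absorb 171 only when they pay Pb with 282 − 3·Pb = 171, i.e. Pb = 37.
s = Ps − Pb = 51 − 37 = 14.

Required subsidy s = 14 per unit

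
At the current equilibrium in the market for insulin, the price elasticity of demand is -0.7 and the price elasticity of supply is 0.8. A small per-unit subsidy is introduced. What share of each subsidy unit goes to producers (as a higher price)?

For a small subsidy around the equilibrium, the benefit split depends on the relative slopes, which at a point are proportional to the elasticities.
Buyer share = εs/(εs + |εd|) = 0.8/(0.8 + 0.7) = 8/15; seller share = |εd|/(εs + |εd|) = 7/15.
So producers capture 7/15 of the subsidy.

Producer share = 7/15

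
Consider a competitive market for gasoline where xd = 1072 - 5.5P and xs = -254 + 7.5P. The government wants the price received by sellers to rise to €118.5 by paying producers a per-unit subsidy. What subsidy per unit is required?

At a seller price of 118.5, quantity supplied is -254 + 7.5·118.5 = 634.75.
Buyers absorb 634.75 only when they pay Pb with 1072 − 5.5·Pb = 634.75, i.e. Pb = 79.5.
s = Ps − Pb = 118.5 − 79.5 = 39.

Required subsidy s = €39 per unit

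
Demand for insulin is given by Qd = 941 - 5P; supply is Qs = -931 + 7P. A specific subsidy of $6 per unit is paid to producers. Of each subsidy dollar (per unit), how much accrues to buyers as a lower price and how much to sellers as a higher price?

Buyers gain $3.5 per unit; sellers gain $2.5 per unit

Pre-subsidy: 941 - 5P = -931 + 7P gives P* = 156, Q* = 161.
With the subsidy, sellers receive Ps = Pb + 6 for each unit, where Pb is the price buyers pay.
Supply in terms of Pb becomes Qs = -931 + 7(Pb + 6) = -889 + 7Pb. Setting this equal to demand: 941 - 5Pb = -889 + 7Pb, so Pb = 152.5.
Sellers receive Ps = 152.5 + 6 = 158.5; Q' = 941 − 5·152.5 = 178.5.
Buyers' price falls by P* − Pb = 156 − 152.5 = 3.5; sellers' price rises by Ps − P* = 158.5 − 156 = 2.5.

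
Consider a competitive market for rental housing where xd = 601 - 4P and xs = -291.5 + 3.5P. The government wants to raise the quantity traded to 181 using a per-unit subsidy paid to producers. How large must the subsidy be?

At x = 181, invert demand for the buyer price: Pb = (601 − 181)/4 = 105; invert supply for the seller price: Ps = (181 − (-291.5))/3.5 = 135.
The subsidy must fill the gap: s = Ps − Pb = 135 − 105 = 30.

Required subsidy s = 30 per unit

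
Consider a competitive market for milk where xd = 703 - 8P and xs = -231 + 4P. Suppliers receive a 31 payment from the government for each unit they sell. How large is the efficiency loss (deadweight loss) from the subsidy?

Deadweight loss = 3844/3

Pre-subsidy: 703 - 8P = -231 + 4P gives P* = 467/6, x* = 241/3.
With the subsidy, sellers receive Ps = Pb + 31 for each unit, where Pb is the price buyers pay.
Supply in terms of Pb becomes xs = -231 + 4(Pb + 31) = -107 + 4Pb. Setting this equal to demand: 703 - 8Pb = -107 + 4Pb, so Pb = 67.5.
Sellers receive Ps = 67.5 + 31 = 98.5; x' = 703 − 8·67.5 = 163.
The subsidy expands output by 163 − 241/3 = 248/3 past the efficient level; on those units the gap between marginal cost and willingness to pay runs from 0 up to 31.
DWL = ½ × 31 × 248/3 = 3844/3.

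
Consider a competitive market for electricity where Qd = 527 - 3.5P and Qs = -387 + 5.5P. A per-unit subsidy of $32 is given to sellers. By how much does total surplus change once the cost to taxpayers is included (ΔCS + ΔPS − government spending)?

Pre-subsidy: 527 - 3.5P = -387 + 5.5P gives P* = 914/9, Q* = 1544/9.
With the subsidy, sellers receive Ps = Pb + 32 for each unit, where Pb is the price buyers pay.
Supply in terms of Pb becomes Qs = -387 + 5.5(Pb + 32) = -211 + 5.5Pb. Setting this equal to demand: 527 - 3.5Pb = -211 + 5.5Pb, so Pb = 82.
Sellers receive Ps = 82 + 32 = 114; Q' = 527 − 3.5·82 = 240.
ΔCS = ½(1544/9 + 240)(914/9 − 82) = 325952/81; ΔPS = ½(1544/9 + 240)(114 − 914/9) = 207424/81.
Government spending = 32 × 240 = 7680.
Net change = 325952/81 + 207424/81 − 7680 = -9856/9. The loss equals the DWL triangle ½·32·616/9.

Net change in total surplus = -9856/9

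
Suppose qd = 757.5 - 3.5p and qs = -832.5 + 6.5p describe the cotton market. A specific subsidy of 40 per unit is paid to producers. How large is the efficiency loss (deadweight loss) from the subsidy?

Deadweight loss = 1820

Pre-subsidy: 757.5 - 3.5p = -832.5 + 6.5p gives p* = 159, q* = 201.
With the subsidy, sellers receive ps = pb + 40 for each unit, where pb is the price buyers pay.
Supply in terms of pb becomes qs = -832.5 + 6.5(pb + 40) = -572.5 + 6.5pb. Setting this equal to demand: 757.5 - 3.5pb = -572.5 + 6.5pb, so pb = 133.
Sellers receive ps = 133 + 40 = 173; q' = 757.5 − 3.5·133 = 292.
The subsidy expands output by 292 − 201 = 91 past the efficient level; on those units the gap between marginal cost and willingness to pay runs from 0 up to 40.
DWL = ½ × 40 × 91 = 1820.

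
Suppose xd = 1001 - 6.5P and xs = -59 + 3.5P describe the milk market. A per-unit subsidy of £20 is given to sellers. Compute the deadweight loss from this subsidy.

Pre-subsidy: 1001 - 6.5P = -59 + 3.5P gives P* = 106, x* = 312.
With the subsidy, sellers receive Ps = Pb + 20 for each unit, where Pb is the price buyers pay.
Supply in terms of Pb becomes xs = -59 + 3.5(Pb + 20) = 11 + 3.5Pb. Setting this equal to demand: 1001 - 6.5Pb = 11 + 3.5Pb, so Pb = 99.
Sellers receive Ps = 99 + 20 = 119; x' = 1001 − 6.5·99 = 357.5.
The subsidy expands output by 357.5 − 312 = 45.5 past the efficient level; on those units the gap between marginal cost and willingness to pay runs from 0 up to 20.
DWL = ½ × 20 × 45.5 = 455.

Deadweight loss = £455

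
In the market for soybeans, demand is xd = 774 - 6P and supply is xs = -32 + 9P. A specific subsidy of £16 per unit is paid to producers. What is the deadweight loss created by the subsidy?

Deadweight loss = £460.8

Pre-subsidy: 774 - 6P = -32 + 9P gives P* = 806/15, x* = 451.6.
With the subsidy, sellers receive Ps = Pb + 16 for each unit, where Pb is the price buyers pay.
Supply in terms of Pb becomes xs = -32 + 9(Pb + 16) = 112 + 9Pb. Setting this equal to demand: 774 - 6Pb = 112 + 9Pb, so Pb = 662/15.
Sellers receive Ps = 662/15 + 16 = 902/15; x' = 774 − 6·(662/15) = 509.2.
The subsidy expands output by 509.2 − 451.6 = 57.6 past the efficient level; on those units the gap between marginal cost and willingness to pay runs from 0 up to 16.
DWL = ½ × 16 × 57.6 = 460.8.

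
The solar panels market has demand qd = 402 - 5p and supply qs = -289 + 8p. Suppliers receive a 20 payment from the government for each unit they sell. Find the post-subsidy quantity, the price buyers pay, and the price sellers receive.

Pre-subsidy: 402 - 5p = -289 + 8p gives p* = 691/13, q* = 1771/13.
With the subsidy, sellers receive ps = pb + 20 for each unit, where pb is the price buyers pay.
Supply in terms of pb becomes qs = -289 + 8(pb + 20) = -129 + 8pb. Setting this equal to demand: 402 - 5pb = -129 + 8pb, so pb = 531/13.
Sellers receive ps = 531/13 + 20 = 791/13; q' = 402 − 5·(531/13) = 2571/13.

q' = 2571/13; buyers pay 531/13; sellers receive 791/13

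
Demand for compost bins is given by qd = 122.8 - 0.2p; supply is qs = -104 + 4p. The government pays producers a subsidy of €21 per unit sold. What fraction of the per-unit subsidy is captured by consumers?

Pre-subsidy: 122.8 - 0.2p = -104 + 4p gives p* = 54, q* = 112.
With the subsidy, sellers receive ps = pb + 21 for each unit, where pb is the price buyers pay.
Supply in terms of pb becomes qs = -104 + 4(pb + 21) = -20 + 4pb. Setting this equal to demand: 122.8 - 0.2pb = -20 + 4pb, so pb = 34.
Sellers receive ps = 34 + 21 = 55; q' = 122.8 − 0.2·34 = 116.
Buyers' price falls by p* − pb = 54 − 34 = 20; sellers' price rises by ps − p* = 55 − 54 = 1.
So consumers capture 20/21 = 20/21 of each unit of subsidy.

Consumer share = 20/21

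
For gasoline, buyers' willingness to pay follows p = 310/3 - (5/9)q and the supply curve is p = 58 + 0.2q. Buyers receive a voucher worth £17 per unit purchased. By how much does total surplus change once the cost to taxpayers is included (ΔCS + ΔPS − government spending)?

Net change in total surplus = -£191.25

Pre-subsidy: 310/3 - (5/9)q = 58 + 0.2q gives q* = 60 and p* = 70.
With the rebate, buyers effectively pay pb = ps − 17, where ps is the price sellers receive.
On the curves, pb = 310/3 - (5/9)q and ps = 58 + 0.2q; the wedge ps − pb = 17 gives 58 + 0.2q − (310/3 - (5/9)q) = 17, so q' = 82.5.
Then pb = 310/3 − (5/9)·82.5 = 57.5 and ps = 58 + 0.2·82.5 = 74.5.
ΔCS = ½(60 + 82.5)(70 − 57.5) = 890.625; ΔPS = ½(60 + 82.5)(74.5 − 70) = 320.625.
Government spending = 17 × 82.5 = 1402.5.
Net change = 890.625 + 320.625 − 1402.5 = -191.25. The loss equals the DWL triangle ½·17·22.5.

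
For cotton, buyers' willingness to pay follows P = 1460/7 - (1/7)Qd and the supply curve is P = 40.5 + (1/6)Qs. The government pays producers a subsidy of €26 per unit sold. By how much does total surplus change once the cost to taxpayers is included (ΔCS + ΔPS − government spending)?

Pre-subsidy: 1460/7 - (1/7)Q = 40.5 + (1/6)Q gives Q* = 543 and P* = 131.
With the subsidy, sellers receive Ps = Pb + 26 for each unit, where Pb is the price buyers pay.
On the curves, Pb = 1460/7 - (1/7)Q and Ps = 40.5 + (1/6)Q; the wedge Ps − Pb = 26 gives 40.5 + (1/6)Q − (1460/7 - (1/7)Q) = 26, so Q' = 627.
Then Pb = 1460/7 − (1/7)·627 = 119 and Ps = 40.5 + (1/6)·627 = 145.
ΔCS = ½(543 + 627)(131 − 119) = 7020; ΔPS = ½(543 + 627)(145 − 131) = 8190.
Government spending = 26 × 627 = 16302.
Net change = 7020 + 8190 − 16302 = -1092. The loss equals the DWL triangle ½·26·84.

Net change in total surplus = -€1092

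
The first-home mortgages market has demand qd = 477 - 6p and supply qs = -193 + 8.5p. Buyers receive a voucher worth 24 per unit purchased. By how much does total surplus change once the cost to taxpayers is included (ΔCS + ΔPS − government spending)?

Net change in total surplus = -29376/29

Pre-subsidy: 477 - 6p = -193 + 8.5p gives p* = 1340/29, q* = 5793/29.
With the rebate, buyers effectively pay pb = ps − 24, where ps is the price sellers receive.
Demand in terms of ps becomes qd = 477 − 6(ps − 24) = 621 - 6ps. Setting this equal to supply: 621 - 6ps = -193 + 8.5ps, so ps = 1628/29.
Buyers pay pb = 1628/29 − 24 = 932/29; q' = -193 + 8.5·(1628/29) = 8241/29.
ΔCS = ½(5793/29 + 8241/29)(1340/29 − 932/29) = 2862936/841; ΔPS = ½(5793/29 + 8241/29)(1628/29 − 1340/29) = 2020896/841.
Government spending = 24 × 8241/29 = 197784/29.
Net change = 2862936/841 + 2020896/841 − 197784/29 = -29376/29. The loss equals the DWL triangle ½·24·2448/29.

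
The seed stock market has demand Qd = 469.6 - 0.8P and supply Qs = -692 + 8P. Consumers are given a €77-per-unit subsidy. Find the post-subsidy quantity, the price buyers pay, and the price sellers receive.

Q' = 420; buyers pay €62; sellers receive €139

Pre-subsidy: 469.6 - 0.8P = -692 + 8P gives P* = 132, Q* = 364.
With the rebate, buyers effectively pay Pb = Ps − 77, where Ps is the price sellers receive.
Demand in terms of Ps becomes Qd = 469.6 − 0.8(Ps − 77) = 531.2 - 0.8Ps. Setting this equal to supply: 531.2 - 0.8Ps = -692 + 8Ps, so Ps = 139.
Buyers pay Pb = 139 − 77 = 62; Q' = -692 + 8·139 = 420.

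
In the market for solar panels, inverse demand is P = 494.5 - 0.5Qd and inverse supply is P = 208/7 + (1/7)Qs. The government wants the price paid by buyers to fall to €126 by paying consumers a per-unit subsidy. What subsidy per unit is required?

At a buyer price of 126, quantity demanded is 989 − 2·126 = 737.
Sellers supply 737 only when they receive Ps = 208/7 + (1/7)·737 = 135.
s = Ps − Pb = 135 − 126 = 9.

Required subsidy s = €9 per unit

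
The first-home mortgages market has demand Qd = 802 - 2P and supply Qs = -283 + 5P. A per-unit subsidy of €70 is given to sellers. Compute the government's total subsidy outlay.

Pre-subsidy: 802 - 2P = -283 + 5P gives P* = 155, Q* = 492.
With the subsidy, sellers receive Ps = Pb + 70 for each unit, where Pb is the price buyers pay.
Supply in terms of Pb becomes Qs = -283 + 5(Pb + 70) = 67 + 5Pb. Setting this equal to demand: 802 - 2Pb = 67 + 5Pb, so Pb = 105.
Sellers receive Ps = 105 + 70 = 175; Q' = 802 − 2·105 = 592.
Government outlay = subsidy × quantity = 70 × 592 = 41440.

Government cost = €41440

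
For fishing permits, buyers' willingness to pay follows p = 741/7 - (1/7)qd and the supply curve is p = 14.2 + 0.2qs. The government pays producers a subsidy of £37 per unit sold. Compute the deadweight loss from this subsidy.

Pre-subsidy: 741/7 - (1/7)q = 14.2 + 0.2q gives q* = 802/3 and p* = 203/3.
With the subsidy, sellers receive ps = pb + 37 for each unit, where pb is the price buyers pay.
On the curves, pb = 741/7 - (1/7)q and ps = 14.2 + 0.2q; the wedge ps − pb = 37 gives 14.2 + 0.2q − (741/7 - (1/7)q) = 37, so q' = 375.25.
Then pb = 741/7 − (1/7)·375.25 = 52.25 and ps = 14.2 + 0.2·375.25 = 89.25.
The subsidy expands output by 375.25 − 802/3 = 1295/12 past the efficient level; on those units the gap between marginal cost and willingness to pay runs from 0 up to 37.
DWL = ½ × 37 × 1295/12 = 47915/24.

Deadweight loss = 47915/24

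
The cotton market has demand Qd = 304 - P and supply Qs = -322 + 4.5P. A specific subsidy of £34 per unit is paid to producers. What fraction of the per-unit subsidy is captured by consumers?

Consumer share = 9/11

Pre-subsidy: 304 - P = -322 + 4.5P gives P* = 1252/11, Q* = 2092/11.
With the subsidy, sellers receive Ps = Pb + 34 for each unit, where Pb is the price buyers pay.
Supply in terms of Pb becomes Qs = -322 + 4.5(Pb + 34) = -169 + 4.5Pb. Setting this equal to demand: 304 - Pb = -169 + 4.5Pb, so Pb = 86.
Sellers receive Ps = 86 + 34 = 120; Q' = 304 − 1·86 = 218.
Buyers' price falls by P* − Pb = 1252/11 − 86 = 306/11; sellers' price rises by Ps − P* = 120 − 1252/11 = 68/11.
So consumers capture (306/11)/34 = 9/11 of each unit of subsidy.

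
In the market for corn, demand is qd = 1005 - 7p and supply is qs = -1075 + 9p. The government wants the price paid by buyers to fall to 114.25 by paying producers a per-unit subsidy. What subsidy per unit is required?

Required subsidy s = 28 per unit

At a buyer price of 114.25, quantity demanded is 1005 − 7·114.25 = 205.25.
Sellers supply 205.25 only when they receive ps with -1075 + 9·ps = 205.25, i.e. ps = 142.25.
s = ps − pb = 142.25 − 114.25 = 28.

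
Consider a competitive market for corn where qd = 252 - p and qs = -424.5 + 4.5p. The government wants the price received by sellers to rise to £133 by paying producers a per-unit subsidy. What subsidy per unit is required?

At a seller price of 133, quantity supplied is -424.5 + 4.5·133 = 174.
Buyers absorb 174 only when they pay pb with 252 − 1·pb = 174, i.e. pb = 78.
s = ps − pb = 133 − 78 = 55.

Required subsidy s = £55 per unit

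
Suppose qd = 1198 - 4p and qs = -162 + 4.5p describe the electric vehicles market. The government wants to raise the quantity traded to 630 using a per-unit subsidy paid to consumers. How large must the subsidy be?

At q = 630, invert demand for the buyer price: pb = (1198 − 630)/4 = 142; invert supply for the seller price: ps = (630 − (-162))/4.5 = 176.
The subsidy must fill the gap: s = ps − pb = 176 − 142 = 34.

Required subsidy s = 34 per unit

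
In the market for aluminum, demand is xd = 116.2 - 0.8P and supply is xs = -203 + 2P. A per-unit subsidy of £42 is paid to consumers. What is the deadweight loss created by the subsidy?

Deadweight loss = £504

Pre-subsidy: 116.2 - 0.8P = -203 + 2P gives P* = 114, x* = 25.
With the rebate, buyers effectively pay Pb = Ps − 42, where Ps is the price sellers receive.
Demand in terms of Ps becomes xd = 116.2 − 0.8(Ps − 42) = 149.8 - 0.8Ps. Setting this equal to supply: 149.8 - 0.8Ps = -203 + 2Ps, so Ps = 126.
Buyers pay Pb = 126 − 42 = 84; x' = -203 + 2·126 = 49.
The subsidy expands output by 49 − 25 = 24 past the efficient level; on those units the gap between marginal cost and willingness to pay runs from 0 up to 42.
DWL = ½ × 42 × 24 = 504.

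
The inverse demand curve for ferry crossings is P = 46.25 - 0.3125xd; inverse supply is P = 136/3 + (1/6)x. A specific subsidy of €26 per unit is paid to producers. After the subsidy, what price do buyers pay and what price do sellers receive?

Pre-subsidy: 46.25 - 0.3125x = 136/3 + (1/6)x gives x* = 44/23 and P* = 1050/23.
With the subsidy, sellers receive Ps = Pb + 26 for each unit, where Pb is the price buyers pay.
On the curves, Pb = 46.25 - 0.3125x and Ps = 136/3 + (1/6)x; the wedge Ps − Pb = 26 gives 136/3 + (1/6)x − (46.25 - 0.3125x) = 26, so x' = 1292/23.
Then Pb = 46.25 − 0.3125·(1292/23) = 660/23 and Ps = 136/3 + (1/6)·(1292/23) = 1258/23.

Buyers pay 660/23; sellers receive 1258/23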